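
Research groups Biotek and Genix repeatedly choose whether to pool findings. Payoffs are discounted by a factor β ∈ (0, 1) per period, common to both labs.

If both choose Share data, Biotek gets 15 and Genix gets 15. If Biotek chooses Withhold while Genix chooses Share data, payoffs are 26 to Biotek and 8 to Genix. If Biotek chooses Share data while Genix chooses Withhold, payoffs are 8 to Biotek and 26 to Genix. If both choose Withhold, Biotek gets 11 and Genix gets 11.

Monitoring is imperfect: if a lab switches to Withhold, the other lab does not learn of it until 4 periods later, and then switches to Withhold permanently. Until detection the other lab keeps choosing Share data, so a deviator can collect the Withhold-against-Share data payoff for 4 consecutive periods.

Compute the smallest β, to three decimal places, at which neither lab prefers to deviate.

Deviating for the 4 undetected periods gains 26−15 = 11 per period over cooperation, then loses 15−11 = 4 per period forever once punishment starts.
Gain: 11(1 + β + … + β^3); loss: 4·β^4/(1−β).
No profitable deviation ⇔ 11(1−β^4) ≤ 4·β^4, i.e. β^4 ≥ 11/(11+4) = 11/15.
Hence β ≥ (11/15)^(1/4) ≈ 0.925.

0.925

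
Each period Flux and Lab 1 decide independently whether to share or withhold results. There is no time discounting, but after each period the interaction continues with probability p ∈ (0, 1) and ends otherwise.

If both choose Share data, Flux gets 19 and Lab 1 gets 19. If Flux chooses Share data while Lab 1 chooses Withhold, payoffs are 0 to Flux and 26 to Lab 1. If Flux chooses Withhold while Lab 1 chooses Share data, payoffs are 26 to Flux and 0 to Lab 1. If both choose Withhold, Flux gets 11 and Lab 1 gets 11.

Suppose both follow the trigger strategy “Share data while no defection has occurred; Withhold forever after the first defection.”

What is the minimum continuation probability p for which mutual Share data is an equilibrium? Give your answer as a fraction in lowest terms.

Expected cooperation value is 19 + p·19 + p²·19 + … = 19/(1−p); deviation gives 26 + p·11/(1−p).
19 ≥ 26(1−p) + 11p ⇒ 15p ≥ 7 ⇒ p ≥ 7/15.

7/15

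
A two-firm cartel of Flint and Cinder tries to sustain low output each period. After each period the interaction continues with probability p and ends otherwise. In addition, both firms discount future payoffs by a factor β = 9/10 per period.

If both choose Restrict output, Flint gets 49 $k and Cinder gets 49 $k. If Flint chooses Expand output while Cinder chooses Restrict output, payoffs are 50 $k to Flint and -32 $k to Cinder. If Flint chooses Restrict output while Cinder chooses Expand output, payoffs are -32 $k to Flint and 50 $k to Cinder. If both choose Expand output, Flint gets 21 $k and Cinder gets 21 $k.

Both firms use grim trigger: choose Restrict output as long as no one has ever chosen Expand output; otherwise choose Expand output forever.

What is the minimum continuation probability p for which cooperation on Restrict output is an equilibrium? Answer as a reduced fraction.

10/261

Expected continuation weight on next period's payoff is β·p = 9/10·p, which plays the role of the discount factor.
Cooperation requires 9/10·p ≥ (50−49)/(50−21) = 1/29, hence p ≥ 10/261.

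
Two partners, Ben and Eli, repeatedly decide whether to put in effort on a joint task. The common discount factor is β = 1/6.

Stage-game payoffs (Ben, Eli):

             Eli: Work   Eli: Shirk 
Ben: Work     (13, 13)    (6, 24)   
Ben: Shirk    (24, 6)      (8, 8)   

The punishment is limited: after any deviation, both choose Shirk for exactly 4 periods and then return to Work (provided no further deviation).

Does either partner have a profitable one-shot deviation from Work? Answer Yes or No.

Yes

Comparing payoff streams over the 5 periods until play realigns: cooperate → 13(1+β+…+β^4); deviate → 24 + 8(β+…+β^4).
Cooperation is sustained iff (13−8)(β+…+β^4) ≥ 24−13.
β+…+β^4 = 1/6·(1−(1/6)^4)/(1−1/6) = 0.1998, and (24−13)/(13−8) = 2.2000.
0.1998 < 2.2000, so cooperation is not sustainable.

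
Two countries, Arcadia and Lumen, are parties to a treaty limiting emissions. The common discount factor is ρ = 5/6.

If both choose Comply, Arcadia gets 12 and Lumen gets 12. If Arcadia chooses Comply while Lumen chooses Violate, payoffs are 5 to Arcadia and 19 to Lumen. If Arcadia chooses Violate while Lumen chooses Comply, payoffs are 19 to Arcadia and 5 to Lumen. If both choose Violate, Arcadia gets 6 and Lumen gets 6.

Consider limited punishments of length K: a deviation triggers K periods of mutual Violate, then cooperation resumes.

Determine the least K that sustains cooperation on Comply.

2

IC: ρ(1−ρ^K)/(1−ρ) ≥ (19−12)/(12−6) = 7/6.
With ρ = 5/6: need 1 − ρ^K ≥ 7/6·(1−5/6)/(5/6), i.e. ρ^K ≤ 0.7667.
Since (5/6)^1 = 0.8333 and (5/6)^2 = 0.6944, the smallest such K is 2.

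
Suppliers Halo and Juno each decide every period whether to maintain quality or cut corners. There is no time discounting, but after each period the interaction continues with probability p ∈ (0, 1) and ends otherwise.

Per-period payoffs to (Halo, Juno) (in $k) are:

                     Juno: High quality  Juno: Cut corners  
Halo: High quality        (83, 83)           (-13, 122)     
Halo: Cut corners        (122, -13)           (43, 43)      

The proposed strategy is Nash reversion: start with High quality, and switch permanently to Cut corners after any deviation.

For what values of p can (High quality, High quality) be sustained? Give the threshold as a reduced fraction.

Expected cooperation value is 83 + p·83 + p²·83 + … = 83/(1−p); deviation gives 122 + p·43/(1−p).
83 ≥ 122(1−p) + 43p ⇒ 79p ≥ 39 ⇒ p ≥ 39/79.

39/79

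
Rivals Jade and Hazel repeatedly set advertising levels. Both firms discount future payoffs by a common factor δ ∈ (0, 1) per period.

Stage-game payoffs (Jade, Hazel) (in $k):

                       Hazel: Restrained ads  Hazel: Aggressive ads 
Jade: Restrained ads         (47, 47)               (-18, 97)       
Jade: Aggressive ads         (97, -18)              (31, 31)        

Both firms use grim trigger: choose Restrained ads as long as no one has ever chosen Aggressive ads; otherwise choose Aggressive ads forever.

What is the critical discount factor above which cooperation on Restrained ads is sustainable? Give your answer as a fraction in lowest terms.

47/(1−δ) ≥ 97 + 31δ/(1−δ)
47 ≥ 97 − 66δ
δ ≥ 50/66 = 25/33.

25/33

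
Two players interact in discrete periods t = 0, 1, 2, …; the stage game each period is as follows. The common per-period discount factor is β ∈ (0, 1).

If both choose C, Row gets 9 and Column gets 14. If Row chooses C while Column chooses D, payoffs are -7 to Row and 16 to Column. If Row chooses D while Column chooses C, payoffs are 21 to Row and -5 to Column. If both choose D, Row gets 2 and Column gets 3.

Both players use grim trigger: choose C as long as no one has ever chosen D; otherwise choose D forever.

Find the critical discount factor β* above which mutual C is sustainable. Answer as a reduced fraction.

12/19

Row's threshold: (21−9)/(21−2) = 12/19.
Column's threshold: (16−14)/(16−3) = 2/13.
12/19 > 2/13, so Row binds and β* = 12/19.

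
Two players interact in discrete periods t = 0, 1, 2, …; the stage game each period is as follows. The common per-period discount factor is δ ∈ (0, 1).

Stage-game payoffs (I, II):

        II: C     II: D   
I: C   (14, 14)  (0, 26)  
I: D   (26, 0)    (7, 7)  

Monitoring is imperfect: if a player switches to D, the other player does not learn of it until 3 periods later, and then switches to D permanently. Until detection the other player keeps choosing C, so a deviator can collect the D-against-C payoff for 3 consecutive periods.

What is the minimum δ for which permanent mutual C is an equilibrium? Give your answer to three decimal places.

A deviator earns 26 for 3 periods, then 7 forever; cooperating earns 14 forever. Multiplying the IC by (1−δ):
14 ≥ 26(1−δ^3) + 7δ^3, so 19·δ^3 ≥ 12 and δ^3 ≥ 12/19.
δ ≥ (12/19)^(1/3) ≈ 0.858.

0.858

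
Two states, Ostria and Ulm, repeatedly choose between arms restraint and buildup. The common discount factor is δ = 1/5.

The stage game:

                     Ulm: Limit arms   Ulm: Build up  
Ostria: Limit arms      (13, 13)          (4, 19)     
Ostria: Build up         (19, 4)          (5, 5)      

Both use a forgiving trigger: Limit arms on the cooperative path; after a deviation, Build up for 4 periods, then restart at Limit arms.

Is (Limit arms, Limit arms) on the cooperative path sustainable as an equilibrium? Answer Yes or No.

IC: δ+…+δ^4 ≥ (19−13)/(13−5) = 3/4.
At δ = 1/5: partial sum = 0.2496 < 0.7500. Cooperation not sustainable.

No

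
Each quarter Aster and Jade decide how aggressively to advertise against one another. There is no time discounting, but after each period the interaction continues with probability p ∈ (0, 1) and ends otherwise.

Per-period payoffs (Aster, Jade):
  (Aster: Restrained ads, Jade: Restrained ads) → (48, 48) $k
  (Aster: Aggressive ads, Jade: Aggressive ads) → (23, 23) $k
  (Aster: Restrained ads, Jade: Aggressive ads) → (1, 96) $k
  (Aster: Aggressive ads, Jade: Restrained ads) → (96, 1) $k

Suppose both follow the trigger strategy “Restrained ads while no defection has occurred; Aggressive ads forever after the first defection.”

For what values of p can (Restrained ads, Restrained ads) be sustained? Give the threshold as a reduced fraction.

48/73

With no time discounting, the continuation probability p plays the role of the discount factor.
Grim-trigger IC: 48/(1−p) ≥ 96 + 23p/(1−p) ⇒ p ≥ (96−48)/(96−23) = 48/73.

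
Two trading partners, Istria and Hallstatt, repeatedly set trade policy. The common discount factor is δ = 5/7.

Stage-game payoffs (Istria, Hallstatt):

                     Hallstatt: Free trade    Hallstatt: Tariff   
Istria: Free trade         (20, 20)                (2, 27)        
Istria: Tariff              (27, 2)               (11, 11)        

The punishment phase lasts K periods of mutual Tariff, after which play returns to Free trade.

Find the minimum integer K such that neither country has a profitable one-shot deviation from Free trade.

2

No profitable deviation requires (20−11)(δ+…+δ^K) ≥ 27−20, i.e. δ+…+δ^K ≥ 7/9 ≈ 0.7778.
With δ = 5/7, the partial sums are K=1: 0.7143, K=2: 1.2245.
K = 2 is the first length at which the sum reaches 0.7778.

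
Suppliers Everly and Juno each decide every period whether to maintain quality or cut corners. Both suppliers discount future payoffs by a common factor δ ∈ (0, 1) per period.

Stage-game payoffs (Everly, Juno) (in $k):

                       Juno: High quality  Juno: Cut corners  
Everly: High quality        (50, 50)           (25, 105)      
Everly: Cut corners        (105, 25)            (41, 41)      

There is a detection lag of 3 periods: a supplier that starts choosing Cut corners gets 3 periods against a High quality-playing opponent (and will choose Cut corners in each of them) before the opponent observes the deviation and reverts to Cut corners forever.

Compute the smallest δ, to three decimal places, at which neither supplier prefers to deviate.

0.951

A deviator earns 105 for 3 periods, then 41 forever; cooperating earns 50 forever. Multiplying the IC by (1−δ):
50 ≥ 105(1−δ^3) + 41δ^3, so 64·δ^3 ≥ 55 and δ^3 ≥ 55/64.
δ ≥ (55/64)^(1/3) ≈ 0.951.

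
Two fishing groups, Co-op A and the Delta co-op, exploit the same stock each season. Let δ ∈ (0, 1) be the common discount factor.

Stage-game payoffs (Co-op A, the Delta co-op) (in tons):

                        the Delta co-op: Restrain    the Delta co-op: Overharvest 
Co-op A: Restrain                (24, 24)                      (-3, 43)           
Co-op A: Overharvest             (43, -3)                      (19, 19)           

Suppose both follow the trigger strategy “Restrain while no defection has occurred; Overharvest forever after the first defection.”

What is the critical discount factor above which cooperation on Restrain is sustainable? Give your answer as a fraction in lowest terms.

One-period gain from deviating is 43 − 24 = 19. The loss is 24 − 19 = 5 in every subsequent period, with present value 5·δ/(1−δ).
Deviation is unprofitable when 5·δ/(1−δ) ≥ 19, i.e. δ/(1−δ) ≥ 19/5.
Equivalently δ ≥ 19/(19+5) = 19/24.

19/24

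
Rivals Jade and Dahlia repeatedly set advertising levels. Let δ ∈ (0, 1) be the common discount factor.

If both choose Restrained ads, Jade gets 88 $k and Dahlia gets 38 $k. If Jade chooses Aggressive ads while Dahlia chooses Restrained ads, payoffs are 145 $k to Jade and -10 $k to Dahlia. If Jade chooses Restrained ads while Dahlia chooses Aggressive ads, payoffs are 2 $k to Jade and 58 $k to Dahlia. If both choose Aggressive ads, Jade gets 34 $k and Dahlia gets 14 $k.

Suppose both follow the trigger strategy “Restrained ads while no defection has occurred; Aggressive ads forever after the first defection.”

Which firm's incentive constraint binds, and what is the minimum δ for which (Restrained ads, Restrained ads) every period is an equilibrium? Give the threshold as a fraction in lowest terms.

Jade: cooperation gives 88 each period; deviation gives 145 once then 34 forever.
  88/(1−δ) ≥ 145 + 34δ/(1−δ) ⇒ δ ≥ 57/111 = 19/37.
Dahlia: cooperation gives 38 each period; deviation gives 58 once then 14 forever.
  δ ≥ 20/44 = 5/11.
Both must hold, so the binding constraint is Jade's: δ ≥ 19/37.

Jade; δ ≥ 19/37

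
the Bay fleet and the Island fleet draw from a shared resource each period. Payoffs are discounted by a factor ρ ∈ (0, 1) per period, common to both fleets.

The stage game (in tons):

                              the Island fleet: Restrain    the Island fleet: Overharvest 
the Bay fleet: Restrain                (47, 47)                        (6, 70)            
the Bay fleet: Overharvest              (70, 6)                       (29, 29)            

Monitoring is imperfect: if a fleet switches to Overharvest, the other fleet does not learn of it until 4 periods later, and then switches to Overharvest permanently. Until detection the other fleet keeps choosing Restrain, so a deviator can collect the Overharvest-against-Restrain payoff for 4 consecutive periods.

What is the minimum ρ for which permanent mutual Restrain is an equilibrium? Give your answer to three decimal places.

0.865

A deviator earns 70 for 4 periods, then 29 forever; cooperating earns 47 forever. Multiplying the IC by (1−ρ):
47 ≥ 70(1−ρ^4) + 29ρ^4, so 41·ρ^4 ≥ 23 and ρ^4 ≥ 23/41.
ρ ≥ (23/41)^(1/4) ≈ 0.865.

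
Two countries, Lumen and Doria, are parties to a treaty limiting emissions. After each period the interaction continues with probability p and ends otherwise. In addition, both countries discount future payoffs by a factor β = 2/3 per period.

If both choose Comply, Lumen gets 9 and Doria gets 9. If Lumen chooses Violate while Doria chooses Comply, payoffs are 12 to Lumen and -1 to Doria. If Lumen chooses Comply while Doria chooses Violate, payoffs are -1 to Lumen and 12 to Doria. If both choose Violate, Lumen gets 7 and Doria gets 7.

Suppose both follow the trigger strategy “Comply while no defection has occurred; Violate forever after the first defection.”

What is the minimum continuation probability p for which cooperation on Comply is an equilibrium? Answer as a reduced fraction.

9/10

Expected continuation weight on next period's payoff is β·p = 2/3·p, which plays the role of the discount factor.
Cooperation requires 2/3·p ≥ (12−9)/(12−7) = 3/5, hence p ≥ 9/10.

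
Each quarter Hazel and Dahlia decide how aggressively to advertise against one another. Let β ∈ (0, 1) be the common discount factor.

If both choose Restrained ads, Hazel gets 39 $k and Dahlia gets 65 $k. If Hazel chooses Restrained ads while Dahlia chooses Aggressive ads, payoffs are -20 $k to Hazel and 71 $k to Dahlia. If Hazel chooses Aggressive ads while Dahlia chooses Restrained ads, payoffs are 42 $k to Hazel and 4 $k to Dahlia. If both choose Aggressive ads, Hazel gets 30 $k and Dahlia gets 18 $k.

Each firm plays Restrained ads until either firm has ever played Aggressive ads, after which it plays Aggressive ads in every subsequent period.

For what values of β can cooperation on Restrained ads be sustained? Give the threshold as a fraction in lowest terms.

1/4

For Hazel: deviation gain 42−39 = 3, per-period punishment loss 39−30 = 9. IC gives β ≥ 3/12 = 1/4.
For Dahlia: gain 6, loss 47 per period, so β ≥ 6/53.
The tighter constraint is Hazel's, so cooperation needs β ≥ 1/4.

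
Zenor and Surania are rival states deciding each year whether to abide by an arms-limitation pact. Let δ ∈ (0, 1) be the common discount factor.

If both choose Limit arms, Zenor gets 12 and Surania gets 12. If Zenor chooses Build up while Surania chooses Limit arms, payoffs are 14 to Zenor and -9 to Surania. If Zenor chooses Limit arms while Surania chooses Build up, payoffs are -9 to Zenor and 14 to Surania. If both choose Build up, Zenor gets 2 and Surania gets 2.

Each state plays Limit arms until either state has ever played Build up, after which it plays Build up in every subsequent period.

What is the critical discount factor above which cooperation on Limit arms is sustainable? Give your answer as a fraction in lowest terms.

One-period gain from deviating is 14 − 12 = 2. The loss is 12 − 2 = 10 in every subsequent period, with present value 10·δ/(1−δ).
Deviation is unprofitable when 10·δ/(1−δ) ≥ 2, i.e. δ/(1−δ) ≥ 1/5.
Equivalently δ ≥ 2/(2+10) = 1/6.

1/6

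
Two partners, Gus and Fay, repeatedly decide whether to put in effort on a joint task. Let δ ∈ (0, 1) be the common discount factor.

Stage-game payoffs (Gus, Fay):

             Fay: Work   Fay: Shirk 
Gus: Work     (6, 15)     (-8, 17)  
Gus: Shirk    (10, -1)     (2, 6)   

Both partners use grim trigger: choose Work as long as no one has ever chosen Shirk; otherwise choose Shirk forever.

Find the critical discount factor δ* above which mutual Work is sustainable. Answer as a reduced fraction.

Gus: cooperation gives 6 each period; deviation gives 10 once then 2 forever.
  6/(1−δ) ≥ 10 + 2δ/(1−δ) ⇒ δ ≥ 4/8 = 1/2.
Fay: cooperation gives 15 each period; deviation gives 17 once then 6 forever.
  δ ≥ 2/11.
Both must hold, so the binding constraint is Gus's: δ ≥ 1/2.

1/2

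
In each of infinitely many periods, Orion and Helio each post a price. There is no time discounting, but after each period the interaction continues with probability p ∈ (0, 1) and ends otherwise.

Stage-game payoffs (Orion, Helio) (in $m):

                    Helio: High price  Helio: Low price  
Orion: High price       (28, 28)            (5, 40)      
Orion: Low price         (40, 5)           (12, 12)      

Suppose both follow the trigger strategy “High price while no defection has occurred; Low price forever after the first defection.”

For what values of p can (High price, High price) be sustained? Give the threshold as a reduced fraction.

3/7

With no time discounting, the continuation probability p plays the role of the discount factor.
Grim-trigger IC: 28/(1−p) ≥ 40 + 12p/(1−p) ⇒ p ≥ (40−28)/(40−12) = 3/7.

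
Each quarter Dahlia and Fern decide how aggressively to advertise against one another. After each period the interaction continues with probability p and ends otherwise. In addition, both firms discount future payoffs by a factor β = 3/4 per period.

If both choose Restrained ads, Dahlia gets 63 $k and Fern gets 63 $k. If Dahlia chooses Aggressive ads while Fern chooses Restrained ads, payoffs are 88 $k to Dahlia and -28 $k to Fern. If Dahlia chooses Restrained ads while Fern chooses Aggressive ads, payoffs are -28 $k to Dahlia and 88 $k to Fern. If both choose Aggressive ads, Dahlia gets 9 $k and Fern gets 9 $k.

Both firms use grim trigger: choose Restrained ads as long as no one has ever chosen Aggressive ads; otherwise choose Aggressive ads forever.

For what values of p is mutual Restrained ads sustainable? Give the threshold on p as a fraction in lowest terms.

100/237

With continuation probability p and discount β, the effective per-period discount factor is βp.
Grim-trigger IC: βp ≥ (88−63)/(88−9) = 25/79.
So p ≥ (25/79)/(3/4) = 100/237.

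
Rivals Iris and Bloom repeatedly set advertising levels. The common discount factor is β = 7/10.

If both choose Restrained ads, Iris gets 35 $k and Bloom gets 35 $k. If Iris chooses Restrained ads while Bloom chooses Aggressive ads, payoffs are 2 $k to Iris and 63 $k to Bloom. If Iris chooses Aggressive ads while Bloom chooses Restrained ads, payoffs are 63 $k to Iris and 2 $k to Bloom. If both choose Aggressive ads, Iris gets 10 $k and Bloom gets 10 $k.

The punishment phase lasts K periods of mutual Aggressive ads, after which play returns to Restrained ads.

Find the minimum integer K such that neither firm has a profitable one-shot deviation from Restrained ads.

2

IC: β(1−β^K)/(1−β) ≥ (63−35)/(35−10) = 28/25.
With β = 7/10: need 1 − β^K ≥ 28/25·(1−7/10)/(7/10), i.e. β^K ≤ 0.5200.
Since (7/10)^1 = 0.7000 and (7/10)^2 = 0.4900, the smallest such K is 2.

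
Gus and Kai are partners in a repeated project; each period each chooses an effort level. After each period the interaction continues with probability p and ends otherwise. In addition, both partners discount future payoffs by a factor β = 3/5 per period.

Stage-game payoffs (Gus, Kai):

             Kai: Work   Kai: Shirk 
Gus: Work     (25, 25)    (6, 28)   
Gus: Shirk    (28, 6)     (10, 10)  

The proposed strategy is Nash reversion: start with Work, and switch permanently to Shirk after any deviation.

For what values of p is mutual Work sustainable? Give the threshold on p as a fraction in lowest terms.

Expected continuation weight on next period's payoff is β·p = 3/5·p, which plays the role of the discount factor.
Cooperation requires 3/5·p ≥ (28−25)/(28−10) = 1/6, hence p ≥ 5/18.

5/18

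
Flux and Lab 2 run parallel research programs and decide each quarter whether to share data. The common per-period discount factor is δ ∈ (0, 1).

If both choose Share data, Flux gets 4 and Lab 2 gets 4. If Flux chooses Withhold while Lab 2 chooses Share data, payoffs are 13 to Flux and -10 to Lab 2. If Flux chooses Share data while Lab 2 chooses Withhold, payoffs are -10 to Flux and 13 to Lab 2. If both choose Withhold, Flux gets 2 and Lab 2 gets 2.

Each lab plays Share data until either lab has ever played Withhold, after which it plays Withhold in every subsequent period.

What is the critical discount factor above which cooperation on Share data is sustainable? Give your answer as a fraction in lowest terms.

9/11

4/(1−δ) ≥ 13 + 2δ/(1−δ)
4 ≥ 13 − 11δ
δ ≥ 9/11.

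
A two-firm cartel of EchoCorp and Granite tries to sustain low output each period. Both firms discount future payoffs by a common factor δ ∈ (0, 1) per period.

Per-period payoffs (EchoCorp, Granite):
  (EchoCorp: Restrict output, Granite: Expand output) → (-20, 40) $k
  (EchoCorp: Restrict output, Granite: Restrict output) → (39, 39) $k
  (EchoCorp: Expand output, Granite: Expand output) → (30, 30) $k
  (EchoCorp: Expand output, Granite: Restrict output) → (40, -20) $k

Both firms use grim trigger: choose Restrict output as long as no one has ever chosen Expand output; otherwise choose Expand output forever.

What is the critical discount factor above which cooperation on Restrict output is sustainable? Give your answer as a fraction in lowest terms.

One-period gain from deviating is 40 − 39 = 1. The loss is 39 − 30 = 9 in every subsequent period, with present value 9·δ/(1−δ).
Deviation is unprofitable when 9·δ/(1−δ) ≥ 1, i.e. δ/(1−δ) ≥ 1/9.
Equivalently δ ≥ 1/(1+9) = 1/10.

1/10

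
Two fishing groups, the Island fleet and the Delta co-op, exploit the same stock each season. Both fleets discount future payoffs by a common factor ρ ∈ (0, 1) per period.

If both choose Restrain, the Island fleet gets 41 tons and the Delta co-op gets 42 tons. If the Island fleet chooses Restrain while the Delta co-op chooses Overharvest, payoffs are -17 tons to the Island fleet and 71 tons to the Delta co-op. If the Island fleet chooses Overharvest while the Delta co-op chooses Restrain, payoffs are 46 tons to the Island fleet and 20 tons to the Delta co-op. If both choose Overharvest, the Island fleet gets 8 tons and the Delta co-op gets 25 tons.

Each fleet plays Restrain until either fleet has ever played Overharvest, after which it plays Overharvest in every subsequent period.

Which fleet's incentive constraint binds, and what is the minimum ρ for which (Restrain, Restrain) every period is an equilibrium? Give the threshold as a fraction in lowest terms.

the Delta co-op; ρ ≥ 29/46

For the Island fleet: deviation gain 46−41 = 5, per-period punishment loss 41−8 = 33. IC gives ρ ≥ 5/38.
For the Delta co-op: gain 29, loss 17 per period, so ρ ≥ 29/46.
The tighter constraint is the Delta co-op's, so cooperation needs ρ ≥ 29/46.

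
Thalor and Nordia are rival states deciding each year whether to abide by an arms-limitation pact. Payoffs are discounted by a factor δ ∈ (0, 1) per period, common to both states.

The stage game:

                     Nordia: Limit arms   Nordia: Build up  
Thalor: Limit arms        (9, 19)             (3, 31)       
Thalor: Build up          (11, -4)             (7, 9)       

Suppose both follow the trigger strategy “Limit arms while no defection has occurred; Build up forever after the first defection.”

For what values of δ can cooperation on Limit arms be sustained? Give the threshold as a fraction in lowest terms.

6/11

Thalor's threshold: (11−9)/(11−7) = 1/2.
Nordia's threshold: (31−19)/(31−9) = 6/11.
1/2 < 6/11, so Nordia binds and δ* = 6/11.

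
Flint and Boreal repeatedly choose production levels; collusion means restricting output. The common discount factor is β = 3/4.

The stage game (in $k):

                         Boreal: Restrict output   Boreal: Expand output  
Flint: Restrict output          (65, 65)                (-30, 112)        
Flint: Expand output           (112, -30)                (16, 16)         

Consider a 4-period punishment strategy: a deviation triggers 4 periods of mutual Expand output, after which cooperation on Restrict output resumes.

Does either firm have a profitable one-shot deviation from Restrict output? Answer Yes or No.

No

A one-shot deviation gives 112 now, then 16 for 4 periods, then back to 65.
Gain from deviating: (112−65) today; loss: (65−16) in each of the next 4 periods.
No-deviation condition: (65−16)(β+…+β^4) ≥ 112−65, i.e. β+…+β^4 ≥ 47/49.
At β = 3/4: β+…+β^4 = 2.0508 ≥ 0.9592.
So cooperation is sustainable.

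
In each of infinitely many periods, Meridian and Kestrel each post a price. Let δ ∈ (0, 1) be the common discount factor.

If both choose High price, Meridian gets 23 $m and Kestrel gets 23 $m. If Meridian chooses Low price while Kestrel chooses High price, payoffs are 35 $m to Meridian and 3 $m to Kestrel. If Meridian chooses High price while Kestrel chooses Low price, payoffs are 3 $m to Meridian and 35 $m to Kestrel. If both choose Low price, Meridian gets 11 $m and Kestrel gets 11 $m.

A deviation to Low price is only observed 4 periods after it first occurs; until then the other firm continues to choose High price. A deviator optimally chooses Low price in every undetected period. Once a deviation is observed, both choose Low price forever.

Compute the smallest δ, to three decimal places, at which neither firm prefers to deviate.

The best deviation is to choose Low price for all 4 undetected periods, earning 35 each, then 11 forever once detected.
Deviation value: 35(1−δ^4)/(1−δ) + 11δ^4/(1−δ); cooperation value: 23/(1−δ).
IC: 23 ≥ 35(1−δ^4) + 11δ^4 = 35 − 24δ^4.
So δ^4 ≥ 12/24 = 1/2, giving δ ≥ (1/2)^(1/4) ≈ 0.841.

0.841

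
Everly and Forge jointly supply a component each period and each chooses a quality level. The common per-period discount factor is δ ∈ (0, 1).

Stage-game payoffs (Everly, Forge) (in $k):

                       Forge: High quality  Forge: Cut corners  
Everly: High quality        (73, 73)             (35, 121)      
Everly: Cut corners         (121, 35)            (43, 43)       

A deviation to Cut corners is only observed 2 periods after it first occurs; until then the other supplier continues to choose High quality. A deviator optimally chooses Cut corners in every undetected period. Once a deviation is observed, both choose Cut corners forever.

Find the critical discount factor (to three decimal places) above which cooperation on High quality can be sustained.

0.784

A deviator earns 121 for 2 periods, then 43 forever; cooperating earns 73 forever. Multiplying the IC by (1−δ):
73 ≥ 121(1−δ^2) + 43δ^2, so 78·δ^2 ≥ 48 and δ^2 ≥ 8/13.
δ ≥ (8/13)^(1/2) ≈ 0.784.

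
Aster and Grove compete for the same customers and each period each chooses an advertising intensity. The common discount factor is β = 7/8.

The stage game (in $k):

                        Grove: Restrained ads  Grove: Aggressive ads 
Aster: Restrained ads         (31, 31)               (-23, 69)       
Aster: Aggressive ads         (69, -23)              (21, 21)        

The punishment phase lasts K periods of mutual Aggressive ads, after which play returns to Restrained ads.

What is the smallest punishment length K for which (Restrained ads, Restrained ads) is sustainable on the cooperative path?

IC: β(1−β^K)/(1−β) ≥ (69−31)/(31−21) = 19/5.
With β = 7/8: need 1 − β^K ≥ 19/5·(1−7/8)/(7/8), i.e. β^K ≤ 0.4571.
Since (7/8)^5 = 0.5129 and (7/8)^6 = 0.4488, the smallest such K is 6.

6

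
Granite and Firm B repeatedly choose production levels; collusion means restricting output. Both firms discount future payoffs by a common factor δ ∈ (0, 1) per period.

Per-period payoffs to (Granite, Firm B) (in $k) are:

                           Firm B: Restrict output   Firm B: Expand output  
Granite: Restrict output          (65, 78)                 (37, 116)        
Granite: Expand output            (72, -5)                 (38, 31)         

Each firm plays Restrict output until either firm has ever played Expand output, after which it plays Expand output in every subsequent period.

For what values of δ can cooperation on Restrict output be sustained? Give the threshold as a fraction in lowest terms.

For Granite: deviation gain 72−65 = 7, per-period punishment loss 65−38 = 27. IC gives δ ≥ 7/34.
For Firm B: gain 38, loss 47 per period, so δ ≥ 38/85.
The tighter constraint is Firm B's, so cooperation needs δ ≥ 38/85.

38/85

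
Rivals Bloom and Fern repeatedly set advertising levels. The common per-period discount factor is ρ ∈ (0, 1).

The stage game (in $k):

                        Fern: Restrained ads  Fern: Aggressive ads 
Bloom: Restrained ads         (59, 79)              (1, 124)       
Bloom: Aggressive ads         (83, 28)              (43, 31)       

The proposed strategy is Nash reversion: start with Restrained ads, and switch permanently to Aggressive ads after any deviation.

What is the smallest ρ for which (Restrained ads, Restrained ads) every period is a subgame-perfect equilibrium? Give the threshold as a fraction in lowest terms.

3/5

For Bloom: deviation gain 83−59 = 24, per-period punishment loss 59−43 = 16. IC gives ρ ≥ 24/40 = 3/5.
For Fern: gain 45, loss 48 per period, so ρ ≥ 45/93 = 15/31.
The tighter constraint is Bloom's, so cooperation needs ρ ≥ 3/5.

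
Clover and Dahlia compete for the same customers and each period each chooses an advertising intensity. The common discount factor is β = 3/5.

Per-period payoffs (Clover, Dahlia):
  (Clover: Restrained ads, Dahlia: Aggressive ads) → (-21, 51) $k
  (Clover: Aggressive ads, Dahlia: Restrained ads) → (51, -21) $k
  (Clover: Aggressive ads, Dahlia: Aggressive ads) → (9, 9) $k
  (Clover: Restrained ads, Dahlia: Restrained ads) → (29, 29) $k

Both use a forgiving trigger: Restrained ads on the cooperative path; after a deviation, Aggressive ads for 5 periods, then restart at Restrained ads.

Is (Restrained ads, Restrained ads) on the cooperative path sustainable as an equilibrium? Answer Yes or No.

Yes

IC: β+…+β^5 ≥ (51−29)/(29−9) = 11/10.
At β = 3/5: partial sum = 1.3834 ≥ 1.1000. Cooperation sustainable.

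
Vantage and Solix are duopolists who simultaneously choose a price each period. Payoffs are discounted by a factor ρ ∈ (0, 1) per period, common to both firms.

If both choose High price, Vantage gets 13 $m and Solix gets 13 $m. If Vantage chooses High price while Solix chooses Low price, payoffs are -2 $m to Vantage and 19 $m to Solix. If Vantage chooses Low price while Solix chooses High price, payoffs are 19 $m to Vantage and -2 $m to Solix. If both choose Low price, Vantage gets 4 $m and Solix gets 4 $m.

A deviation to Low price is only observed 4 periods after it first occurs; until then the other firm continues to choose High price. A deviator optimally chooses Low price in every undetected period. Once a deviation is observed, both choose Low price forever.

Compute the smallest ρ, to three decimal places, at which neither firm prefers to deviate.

0.795

The best deviation is to choose Low price for all 4 undetected periods, earning 19 each, then 4 forever once detected.
Deviation value: 19(1−ρ^4)/(1−ρ) + 4ρ^4/(1−ρ); cooperation value: 13/(1−ρ).
IC: 13 ≥ 19(1−ρ^4) + 4ρ^4 = 19 − 15ρ^4.
So ρ^4 ≥ 6/15 = 2/5, giving ρ ≥ (2/5)^(1/4) ≈ 0.795.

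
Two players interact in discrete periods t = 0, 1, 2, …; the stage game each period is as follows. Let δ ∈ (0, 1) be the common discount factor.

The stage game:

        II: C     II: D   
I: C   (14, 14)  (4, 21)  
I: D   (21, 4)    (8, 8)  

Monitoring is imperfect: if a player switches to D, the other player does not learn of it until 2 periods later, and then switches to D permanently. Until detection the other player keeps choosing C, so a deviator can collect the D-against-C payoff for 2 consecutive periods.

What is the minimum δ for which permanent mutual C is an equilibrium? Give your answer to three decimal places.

0.734

Deviating for the 2 undetected periods gains 21−14 = 7 per period over cooperation, then loses 14−8 = 6 per period forever once punishment starts.
Gain: 7(1 + δ + … + δ^1); loss: 6·δ^2/(1−δ).
No profitable deviation ⇔ 7(1−δ^2) ≤ 6·δ^2, i.e. δ^2 ≥ 7/(7+6) = 7/13.
Hence δ ≥ (7/13)^(1/2) ≈ 0.734.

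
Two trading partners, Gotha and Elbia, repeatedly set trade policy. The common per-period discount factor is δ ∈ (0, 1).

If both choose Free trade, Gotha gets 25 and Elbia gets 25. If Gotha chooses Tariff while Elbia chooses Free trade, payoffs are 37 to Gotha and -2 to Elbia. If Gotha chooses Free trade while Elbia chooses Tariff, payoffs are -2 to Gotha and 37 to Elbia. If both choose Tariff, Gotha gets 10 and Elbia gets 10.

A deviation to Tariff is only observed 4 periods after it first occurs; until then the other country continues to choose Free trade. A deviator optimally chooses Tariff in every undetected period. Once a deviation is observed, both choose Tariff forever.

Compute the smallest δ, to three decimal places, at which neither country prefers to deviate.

0.816

Deviating for the 4 undetected periods gains 37−25 = 12 per period over cooperation, then loses 25−10 = 15 per period forever once punishment starts.
Gain: 12(1 + δ + … + δ^3); loss: 15·δ^4/(1−δ).
No profitable deviation ⇔ 12(1−δ^4) ≤ 15·δ^4, i.e. δ^4 ≥ 12/(12+15) = 4/9.
Hence δ ≥ (4/9)^(1/4) ≈ 0.816.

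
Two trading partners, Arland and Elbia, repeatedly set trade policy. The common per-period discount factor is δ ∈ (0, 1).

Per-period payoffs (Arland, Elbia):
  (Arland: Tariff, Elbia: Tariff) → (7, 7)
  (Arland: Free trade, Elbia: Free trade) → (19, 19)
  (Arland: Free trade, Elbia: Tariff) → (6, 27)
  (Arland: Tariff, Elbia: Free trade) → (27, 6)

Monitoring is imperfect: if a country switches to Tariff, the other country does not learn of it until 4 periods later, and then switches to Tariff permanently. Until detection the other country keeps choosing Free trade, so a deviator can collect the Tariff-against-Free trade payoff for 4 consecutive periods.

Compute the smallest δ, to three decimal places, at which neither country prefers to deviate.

0.795

Deviating for the 4 undetected periods gains 27−19 = 8 per period over cooperation, then loses 19−7 = 12 per period forever once punishment starts.
Gain: 8(1 + δ + … + δ^3); loss: 12·δ^4/(1−δ).
No profitable deviation ⇔ 8(1−δ^4) ≤ 12·δ^4, i.e. δ^4 ≥ 8/(8+12) = 2/5.
Hence δ ≥ (2/5)^(1/4) ≈ 0.795.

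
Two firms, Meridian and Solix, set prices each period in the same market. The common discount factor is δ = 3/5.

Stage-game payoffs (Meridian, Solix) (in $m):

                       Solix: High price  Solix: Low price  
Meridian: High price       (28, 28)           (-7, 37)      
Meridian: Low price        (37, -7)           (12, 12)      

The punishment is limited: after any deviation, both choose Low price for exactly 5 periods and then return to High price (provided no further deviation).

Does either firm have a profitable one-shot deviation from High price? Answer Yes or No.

No

Comparing payoff streams over the 6 periods until play realigns: cooperate → 28(1+δ+…+δ^5); deviate → 37 + 12(δ+…+δ^5).
Cooperation is sustained iff (28−12)(δ+…+δ^5) ≥ 37−28.
δ+…+δ^5 = 3/5·(1−(3/5)^5)/(1−3/5) = 1.3834, and (37−28)/(28−12) = 0.5625.
1.3834 ≥ 0.5625, so cooperation is sustainable.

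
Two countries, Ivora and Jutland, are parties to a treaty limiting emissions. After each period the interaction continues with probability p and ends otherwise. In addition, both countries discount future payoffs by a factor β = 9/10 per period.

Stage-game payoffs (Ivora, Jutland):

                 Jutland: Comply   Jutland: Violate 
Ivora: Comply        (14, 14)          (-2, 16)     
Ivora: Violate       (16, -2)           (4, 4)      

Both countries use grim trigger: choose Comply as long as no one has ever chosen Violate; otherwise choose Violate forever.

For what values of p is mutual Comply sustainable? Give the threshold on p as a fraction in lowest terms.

5/27

With continuation probability p and discount β, the effective per-period discount factor is βp.
Grim-trigger IC: βp ≥ (16−14)/(16−4) = 1/6.
So p ≥ (1/6)/(9/10) = 5/27.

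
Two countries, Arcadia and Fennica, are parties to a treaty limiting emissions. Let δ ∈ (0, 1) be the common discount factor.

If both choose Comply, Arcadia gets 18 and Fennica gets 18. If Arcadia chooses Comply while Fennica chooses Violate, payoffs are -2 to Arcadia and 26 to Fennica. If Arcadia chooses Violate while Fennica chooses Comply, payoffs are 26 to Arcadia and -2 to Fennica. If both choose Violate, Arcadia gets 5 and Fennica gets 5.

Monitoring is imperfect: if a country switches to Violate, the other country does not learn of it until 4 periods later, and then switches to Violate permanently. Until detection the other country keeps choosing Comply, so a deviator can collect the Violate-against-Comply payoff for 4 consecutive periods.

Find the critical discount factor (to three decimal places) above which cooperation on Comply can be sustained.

0.786

The best deviation is to choose Violate for all 4 undetected periods, earning 26 each, then 5 forever once detected.
Deviation value: 26(1−δ^4)/(1−δ) + 5δ^4/(1−δ); cooperation value: 18/(1−δ).
IC: 18 ≥ 26(1−δ^4) + 5δ^4 = 26 − 21δ^4.
So δ^4 ≥ 8/21, giving δ ≥ (8/21)^(1/4) ≈ 0.786.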